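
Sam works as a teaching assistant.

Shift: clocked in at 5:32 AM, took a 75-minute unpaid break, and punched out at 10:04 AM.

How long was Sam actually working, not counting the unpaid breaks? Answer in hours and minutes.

3 h 17 min

Shift: 5:32 AM–10:04 AM = 4 h 32 min; less 75 min break → 3 h 17 min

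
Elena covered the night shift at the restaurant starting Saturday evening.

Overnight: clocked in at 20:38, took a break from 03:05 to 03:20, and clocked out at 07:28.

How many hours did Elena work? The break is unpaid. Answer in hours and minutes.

Overnight: 20:38 → midnight = 3 h 22 min; midnight → 07:28 = 7 h 28 min; span 10 h 50 min; less 15 min break → 10 h 35 min

10 h 35 min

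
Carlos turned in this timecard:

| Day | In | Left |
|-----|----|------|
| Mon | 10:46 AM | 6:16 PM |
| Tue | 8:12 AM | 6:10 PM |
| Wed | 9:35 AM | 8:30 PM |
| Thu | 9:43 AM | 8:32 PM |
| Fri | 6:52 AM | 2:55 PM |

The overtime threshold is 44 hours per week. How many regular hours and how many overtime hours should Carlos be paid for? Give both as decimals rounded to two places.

Regular 44.00 hours, overtime 3.25 hours

Mon: 10:46 AM–6:16 PM = 7 h 30 min
Tue: 8:12 AM–6:10 PM = 9 h 58 min
Wed: 9:35 AM–8:30 PM = 10 h 55 min
Thu: 9:43 AM–8:32 PM = 10 h 49 min
Fri: 6:52 AM–2:55 PM = 8 h 3 min
Total worked: 47 h 15 min = 47.25 h.
Threshold 44 h → overtime 3 h 15 min, regular 44 h 0 min.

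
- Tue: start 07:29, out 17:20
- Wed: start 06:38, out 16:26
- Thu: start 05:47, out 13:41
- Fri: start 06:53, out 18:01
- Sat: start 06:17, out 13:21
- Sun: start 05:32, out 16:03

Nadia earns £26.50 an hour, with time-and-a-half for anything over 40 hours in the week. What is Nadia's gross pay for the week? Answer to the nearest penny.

Tue: 07:29–17:20 = 9 h 51 min
Wed: 06:38–16:26 = 9 h 48 min
Thu: 05:47–13:41 = 7 h 54 min
Fri: 06:53–18:01 = 11 h 8 min
Sat: 06:17–13:21 = 7 h 4 min
Sun: 05:32–16:03 = 10 h 31 min
Total worked: 56 h 16 min = 3376 min.
Regular 40 h 0 min = 2400 min at £26.50/h; overtime 16 h 16 min = 976 min at £39.75/h.
Pay = (2400 × £26.50 + 976 × £39.75) ÷ 60 = £1706.60.

£1706.60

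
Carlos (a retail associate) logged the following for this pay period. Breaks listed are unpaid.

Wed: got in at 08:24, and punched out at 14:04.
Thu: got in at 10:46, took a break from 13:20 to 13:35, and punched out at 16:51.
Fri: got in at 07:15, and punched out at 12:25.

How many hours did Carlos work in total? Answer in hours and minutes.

16 h 40 min

Wed: 08:24–14:04 = 5 h 40 min
Thu: 10:46–16:51 = 6 h 5 min; less 15 min break → 5 h 50 min
Fri: 07:15–12:25 = 5 h 10 min
Total: 5 h 40 min + 5 h 50 min + 5 h 10 min = 16 h 40 min.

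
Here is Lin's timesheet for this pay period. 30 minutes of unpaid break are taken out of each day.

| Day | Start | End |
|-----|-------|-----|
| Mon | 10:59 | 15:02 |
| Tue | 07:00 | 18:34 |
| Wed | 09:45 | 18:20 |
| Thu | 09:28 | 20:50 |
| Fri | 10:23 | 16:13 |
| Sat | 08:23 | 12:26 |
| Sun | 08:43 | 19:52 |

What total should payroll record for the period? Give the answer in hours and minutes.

53 h 6 min

Mon: 10:59–15:02 = 4 h 3 min; less 30 min break → 3 h 33 min
Tue: 07:00–18:34 = 11 h 34 min; less 30 min break → 11 h 4 min
Wed: 09:45–18:20 = 8 h 35 min; less 30 min break → 8 h 5 min
Thu: 09:28–20:50 = 11 h 22 min; less 30 min break → 10 h 52 min
Fri: 10:23–16:13 = 5 h 50 min; less 30 min break → 5 h 20 min
Sat: 08:23–12:26 = 4 h 3 min; less 30 min break → 3 h 33 min
Sun: 08:43–19:52 = 11 h 9 min; less 30 min break → 10 h 39 min
Total: 3 h 33 min + 11 h 4 min + 8 h 5 min + 10 h 52 min + 5 h 20 min + 3 h 33 min + 10 h 39 min = 53 h 6 min.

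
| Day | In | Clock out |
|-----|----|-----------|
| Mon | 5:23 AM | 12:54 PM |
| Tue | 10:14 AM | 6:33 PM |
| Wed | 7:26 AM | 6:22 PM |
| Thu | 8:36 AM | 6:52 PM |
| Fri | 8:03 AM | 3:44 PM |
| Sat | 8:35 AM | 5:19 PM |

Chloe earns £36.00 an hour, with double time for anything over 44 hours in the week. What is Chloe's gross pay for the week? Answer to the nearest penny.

Mon: 5:23 AM–12:54 PM = 7 h 31 min
Tue: 10:14 AM–6:33 PM = 8 h 19 min
Wed: 7:26 AM–6:22 PM = 10 h 56 min
Thu: 8:36 AM–6:52 PM = 10 h 16 min
Fri: 8:03 AM–3:44 PM = 7 h 41 min
Sat: 8:35 AM–5:19 PM = 8 h 44 min
Total worked: 53 h 27 min = 3207 min.
Regular 44 h 0 min = 2640 min at £36.00/h; overtime 9 h 27 min = 567 min at £72.00/h.
Pay = (2640 × £36.00 + 567 × £72.00) ÷ 60 = £2264.40.

£2264.40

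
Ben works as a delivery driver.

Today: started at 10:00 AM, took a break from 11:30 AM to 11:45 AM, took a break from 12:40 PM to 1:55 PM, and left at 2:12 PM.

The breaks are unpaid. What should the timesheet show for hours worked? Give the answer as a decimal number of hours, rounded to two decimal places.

2.70 hours

Today: 10:00 AM–2:12 PM = 4 h 12 min; less 90 min break → 2 h 42 min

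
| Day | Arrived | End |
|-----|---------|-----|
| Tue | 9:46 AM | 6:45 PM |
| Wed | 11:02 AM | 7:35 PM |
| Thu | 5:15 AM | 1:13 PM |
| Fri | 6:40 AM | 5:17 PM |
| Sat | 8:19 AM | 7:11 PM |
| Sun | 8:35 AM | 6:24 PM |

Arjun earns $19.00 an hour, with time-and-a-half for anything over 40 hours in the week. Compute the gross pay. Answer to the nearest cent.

$1238.80

Tue: 9:46 AM–6:45 PM = 8 h 59 min
Wed: 11:02 AM–7:35 PM = 8 h 33 min
Thu: 5:15 AM–1:13 PM = 7 h 58 min
Fri: 6:40 AM–5:17 PM = 10 h 37 min
Sat: 8:19 AM–7:11 PM = 10 h 52 min
Sun: 8:35 AM–6:24 PM = 9 h 49 min
Total worked: 56 h 48 min = 3408 min.
Regular 40 h 0 min = 2400 min at $19.00/h; overtime 16 h 48 min = 1008 min at $28.50/h.
Pay = (2400 × $19.00 + 1008 × $28.50) ÷ 60 = $1238.80.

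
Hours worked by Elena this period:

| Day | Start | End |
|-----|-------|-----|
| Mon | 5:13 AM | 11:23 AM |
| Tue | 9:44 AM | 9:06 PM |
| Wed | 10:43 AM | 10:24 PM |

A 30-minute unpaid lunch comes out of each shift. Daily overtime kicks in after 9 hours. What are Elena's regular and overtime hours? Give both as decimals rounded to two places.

Regular 23.67 hours, overtime 4.05 hours

Mon: 5:13 AM–11:23 AM = 6 h 10 min; less 30 min break → 5 h 40 min
Tue: 9:44 AM–9:06 PM = 11 h 22 min; less 30 min break → 10 h 52 min
Wed: 10:43 AM–10:24 PM = 11 h 41 min; less 30 min break → 11 h 11 min
Mon reg 5 h 40 min / OT 0 h 0 min; Tue reg 9 h 0 min / OT 1 h 52 min; Wed reg 9 h 0 min / OT 2 h 11 min.
Totals: regular 23 h 40 min, overtime 4 h 3 min.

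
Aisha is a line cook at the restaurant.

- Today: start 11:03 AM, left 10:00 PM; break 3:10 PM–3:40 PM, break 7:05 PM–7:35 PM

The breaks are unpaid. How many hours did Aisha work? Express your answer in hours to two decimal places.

9.95 hours

Today: 11:03 AM–10:00 PM = 10 h 57 min; less 60 min break → 9 h 57 min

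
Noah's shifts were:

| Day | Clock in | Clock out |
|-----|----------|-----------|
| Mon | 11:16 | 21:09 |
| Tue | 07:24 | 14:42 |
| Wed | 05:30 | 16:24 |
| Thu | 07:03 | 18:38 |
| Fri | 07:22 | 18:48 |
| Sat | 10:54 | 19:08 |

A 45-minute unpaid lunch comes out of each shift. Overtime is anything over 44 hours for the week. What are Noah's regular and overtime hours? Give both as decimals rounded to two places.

Regular 44.00 hours, overtime 10.83 hours

Mon: 11:16–21:09 = 9 h 53 min; less 45 min break → 9 h 8 min
Tue: 07:24–14:42 = 7 h 18 min; less 45 min break → 6 h 33 min
Wed: 05:30–16:24 = 10 h 54 min; less 45 min break → 10 h 9 min
Thu: 07:03–18:38 = 11 h 35 min; less 45 min break → 10 h 50 min
Fri: 07:22–18:48 = 11 h 26 min; less 45 min break → 10 h 41 min
Sat: 10:54–19:08 = 8 h 14 min; less 45 min break → 7 h 29 min
Total worked: 54 h 50 min = 54.83 h.
Threshold 44 h → overtime 10 h 50 min, regular 44 h 0 min.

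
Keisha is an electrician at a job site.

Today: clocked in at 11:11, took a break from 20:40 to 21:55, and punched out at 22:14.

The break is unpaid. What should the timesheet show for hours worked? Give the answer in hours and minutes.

Today: 11:11–22:14 = 11 h 3 min; less 75 min break → 9 h 48 min

9 h 48 min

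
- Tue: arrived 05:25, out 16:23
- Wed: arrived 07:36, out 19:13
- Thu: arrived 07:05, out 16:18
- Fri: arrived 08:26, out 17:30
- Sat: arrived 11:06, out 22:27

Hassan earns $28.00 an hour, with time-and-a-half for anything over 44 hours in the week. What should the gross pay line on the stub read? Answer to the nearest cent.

Tue: 05:25–16:23 = 10 h 58 min
Wed: 07:36–19:13 = 11 h 37 min
Thu: 07:05–16:18 = 9 h 13 min
Fri: 08:26–17:30 = 9 h 4 min
Sat: 11:06–22:27 = 11 h 21 min
Total worked: 52 h 13 min = 3133 min.
Regular 44 h 0 min = 2640 min at $28.00/h; overtime 8 h 13 min = 493 min at $42.00/h.
Pay = (2640 × $28.00 + 493 × $42.00) ÷ 60 = $1577.10.

$1577.10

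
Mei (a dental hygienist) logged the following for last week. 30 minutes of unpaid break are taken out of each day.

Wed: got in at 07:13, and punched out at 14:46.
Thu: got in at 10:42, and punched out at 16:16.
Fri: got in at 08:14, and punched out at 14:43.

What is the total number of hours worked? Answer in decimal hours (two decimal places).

18.10 hours

Wed: 07:13–14:46 = 7 h 33 min; less 30 min break → 7 h 3 min
Thu: 10:42–16:16 = 5 h 34 min; less 30 min break → 5 h 4 min
Fri: 08:14–14:43 = 6 h 29 min; less 30 min break → 5 h 59 min
Total: 7 h 3 min + 5 h 4 min + 5 h 59 min = 18 h 6 min.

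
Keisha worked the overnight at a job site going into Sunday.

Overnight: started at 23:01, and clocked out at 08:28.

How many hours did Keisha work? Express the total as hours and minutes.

9 h 27 min

Overnight: 23:01 → midnight = 0 h 59 min; midnight → 08:28 = 8 h 28 min; span 9 h 27 min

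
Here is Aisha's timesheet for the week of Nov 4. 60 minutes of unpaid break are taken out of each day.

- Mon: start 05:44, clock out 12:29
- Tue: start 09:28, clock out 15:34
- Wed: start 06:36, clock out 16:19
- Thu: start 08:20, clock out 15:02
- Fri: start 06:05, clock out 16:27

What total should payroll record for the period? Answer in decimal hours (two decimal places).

34.63 hours

Mon: 05:44–12:29 = 6 h 45 min; less 60 min break → 5 h 45 min
Tue: 09:28–15:34 = 6 h 6 min; less 60 min break → 5 h 6 min
Wed: 06:36–16:19 = 9 h 43 min; less 60 min break → 8 h 43 min
Thu: 08:20–15:02 = 6 h 42 min; less 60 min break → 5 h 42 min
Fri: 06:05–16:27 = 10 h 22 min; less 60 min break → 9 h 22 min
Total: 5 h 45 min + 5 h 6 min + 8 h 43 min + 5 h 42 min + 9 h 22 min = 34 h 38 min.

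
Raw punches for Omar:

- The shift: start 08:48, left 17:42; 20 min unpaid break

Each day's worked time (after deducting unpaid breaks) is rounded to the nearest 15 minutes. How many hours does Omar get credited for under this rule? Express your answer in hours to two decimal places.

The shift: 08:48–17:42 = 8 h 54 min − 20 min = 8 h 34 min → rounds to 8 h 30 min

8.50 hours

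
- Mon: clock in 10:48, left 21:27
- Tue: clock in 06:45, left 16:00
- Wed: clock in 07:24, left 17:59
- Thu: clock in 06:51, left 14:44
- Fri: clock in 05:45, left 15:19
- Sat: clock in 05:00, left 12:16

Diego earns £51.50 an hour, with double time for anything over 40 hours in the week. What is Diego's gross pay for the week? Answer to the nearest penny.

Mon: 10:48–21:27 = 10 h 39 min
Tue: 06:45–16:00 = 9 h 15 min
Wed: 07:24–17:59 = 10 h 35 min
Thu: 06:51–14:44 = 7 h 53 min
Fri: 05:45–15:19 = 9 h 34 min
Sat: 05:00–12:16 = 7 h 16 min
Total worked: 55 h 12 min = 3312 min.
Regular 40 h 0 min = 2400 min at £51.50/h; overtime 15 h 12 min = 912 min at £103.00/h.
Pay = (2400 × £51.50 + 912 × £103.00) ÷ 60 = £3625.60.

£3625.60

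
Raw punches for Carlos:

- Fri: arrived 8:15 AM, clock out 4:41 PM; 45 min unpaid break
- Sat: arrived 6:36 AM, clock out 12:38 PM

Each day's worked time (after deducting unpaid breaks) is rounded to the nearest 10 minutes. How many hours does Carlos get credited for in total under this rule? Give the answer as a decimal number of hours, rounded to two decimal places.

Fri: 8:15 AM–4:41 PM = 8 h 26 min − 45 min = 7 h 41 min → rounds to 7 h 40 min
Sat: 6:36 AM–12:38 PM = 6 h 2 min → rounds to 6 h 0 min
Total credited: 13 h 40 min.

13.67 hours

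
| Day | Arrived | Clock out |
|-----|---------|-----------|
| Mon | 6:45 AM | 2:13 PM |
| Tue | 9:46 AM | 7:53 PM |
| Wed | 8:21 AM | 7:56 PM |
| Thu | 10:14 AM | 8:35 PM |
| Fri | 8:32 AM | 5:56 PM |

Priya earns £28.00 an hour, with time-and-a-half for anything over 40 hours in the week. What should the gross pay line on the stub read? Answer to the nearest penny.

Mon: 6:45 AM–2:13 PM = 7 h 28 min
Tue: 9:46 AM–7:53 PM = 10 h 7 min
Wed: 8:21 AM–7:56 PM = 11 h 35 min
Thu: 10:14 AM–8:35 PM = 10 h 21 min
Fri: 8:32 AM–5:56 PM = 9 h 24 min
Total worked: 48 h 55 min = 2935 min.
Regular 40 h 0 min = 2400 min at £28.00/h; overtime 8 h 55 min = 535 min at £42.00/h.
Pay = (2400 × £28.00 + 535 × £42.00) ÷ 60 = £1494.50.

£1494.50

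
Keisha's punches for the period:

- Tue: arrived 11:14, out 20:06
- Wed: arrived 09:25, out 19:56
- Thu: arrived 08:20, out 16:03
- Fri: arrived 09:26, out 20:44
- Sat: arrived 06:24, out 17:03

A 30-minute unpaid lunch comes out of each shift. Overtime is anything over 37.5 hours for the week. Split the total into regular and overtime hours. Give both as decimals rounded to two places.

Regular 37.50 hours, overtime 9.05 hours

Tue: 11:14–20:06 = 8 h 52 min; less 30 min break → 8 h 22 min
Wed: 09:25–19:56 = 10 h 31 min; less 30 min break → 10 h 1 min
Thu: 08:20–16:03 = 7 h 43 min; less 30 min break → 7 h 13 min
Fri: 09:26–20:44 = 11 h 18 min; less 30 min break → 10 h 48 min
Sat: 06:24–17:03 = 10 h 39 min; less 30 min break → 10 h 9 min
Total worked: 46 h 33 min = 46.55 h.
Threshold 37.5 h → overtime 9 h 3 min, regular 37 h 30 min.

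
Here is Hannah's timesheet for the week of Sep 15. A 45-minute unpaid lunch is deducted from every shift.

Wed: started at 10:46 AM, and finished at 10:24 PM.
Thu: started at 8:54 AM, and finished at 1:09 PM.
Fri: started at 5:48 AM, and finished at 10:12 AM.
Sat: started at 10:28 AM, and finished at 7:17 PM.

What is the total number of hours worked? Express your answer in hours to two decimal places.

26.10 hours

Wed: 10:46 AM–10:24 PM = 11 h 38 min; less 45 min break → 10 h 53 min
Thu: 8:54 AM–1:09 PM = 4 h 15 min; less 45 min break → 3 h 30 min
Fri: 5:48 AM–10:12 AM = 4 h 24 min; less 45 min break → 3 h 39 min
Sat: 10:28 AM–7:17 PM = 8 h 49 min; less 45 min break → 8 h 4 min
Total: 10 h 53 min + 3 h 30 min + 3 h 39 min + 8 h 4 min = 26 h 6 min.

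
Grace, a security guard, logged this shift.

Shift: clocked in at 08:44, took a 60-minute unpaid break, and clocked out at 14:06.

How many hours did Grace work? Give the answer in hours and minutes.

4 h 22 min

Shift: 08:44–14:06 = 5 h 22 min; less 60 min break → 4 h 22 min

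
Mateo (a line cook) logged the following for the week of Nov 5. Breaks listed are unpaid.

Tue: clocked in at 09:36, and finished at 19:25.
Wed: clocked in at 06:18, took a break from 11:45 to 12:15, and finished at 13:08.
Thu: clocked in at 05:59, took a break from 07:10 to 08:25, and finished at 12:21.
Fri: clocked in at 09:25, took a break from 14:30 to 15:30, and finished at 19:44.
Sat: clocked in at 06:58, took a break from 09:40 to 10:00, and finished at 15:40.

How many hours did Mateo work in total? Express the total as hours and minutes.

38 h 57 min

Tue: 09:36–19:25 = 9 h 49 min
Wed: 06:18–13:08 = 6 h 50 min; less 30 min break → 6 h 20 min
Thu: 05:59–12:21 = 6 h 22 min; less 75 min break → 5 h 7 min
Fri: 09:25–19:44 = 10 h 19 min; less 60 min break → 9 h 19 min
Sat: 06:58–15:40 = 8 h 42 min; less 20 min break → 8 h 22 min
Total: 9 h 49 min + 6 h 20 min + 5 h 7 min + 9 h 19 min + 8 h 22 min = 38 h 57 min.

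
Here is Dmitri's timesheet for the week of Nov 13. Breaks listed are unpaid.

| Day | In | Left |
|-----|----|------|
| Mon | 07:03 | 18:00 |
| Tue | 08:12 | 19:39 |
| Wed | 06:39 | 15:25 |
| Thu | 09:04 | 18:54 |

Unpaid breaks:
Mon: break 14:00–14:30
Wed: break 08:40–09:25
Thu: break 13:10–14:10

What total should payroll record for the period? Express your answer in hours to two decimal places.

Mon: 07:03–18:00 = 10 h 57 min; less 30 min break → 10 h 27 min
Tue: 08:12–19:39 = 11 h 27 min
Wed: 06:39–15:25 = 8 h 46 min; less 45 min break → 8 h 1 min
Thu: 09:04–18:54 = 9 h 50 min; less 60 min break → 8 h 50 min
Total: 10 h 27 min + 11 h 27 min + 8 h 1 min + 8 h 50 min = 38 h 45 min.

38.75 hours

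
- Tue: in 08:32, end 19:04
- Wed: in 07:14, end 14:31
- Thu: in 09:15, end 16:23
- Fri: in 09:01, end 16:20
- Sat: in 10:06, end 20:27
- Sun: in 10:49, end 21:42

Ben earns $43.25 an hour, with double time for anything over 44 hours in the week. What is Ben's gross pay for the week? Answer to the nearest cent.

Tue: 08:32–19:04 = 10 h 32 min
Wed: 07:14–14:31 = 7 h 17 min
Thu: 09:15–16:23 = 7 h 8 min
Fri: 09:01–16:20 = 7 h 19 min
Sat: 10:06–20:27 = 10 h 21 min
Sun: 10:49–21:42 = 10 h 53 min
Total worked: 53 h 30 min = 3210 min.
Regular 44 h 0 min = 2640 min at $43.25/h; overtime 9 h 30 min = 570 min at $86.50/h.
Pay = (2640 × $43.25 + 570 × $86.50) ÷ 60 = $2724.75.

$2724.75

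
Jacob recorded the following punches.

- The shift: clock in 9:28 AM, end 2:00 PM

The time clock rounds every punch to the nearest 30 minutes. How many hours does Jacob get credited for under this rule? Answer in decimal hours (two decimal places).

The shift: in 9:28 AM→9:30 AM, out 2:00 PM→2:00 PM; 4 h 30 min

4.50 hours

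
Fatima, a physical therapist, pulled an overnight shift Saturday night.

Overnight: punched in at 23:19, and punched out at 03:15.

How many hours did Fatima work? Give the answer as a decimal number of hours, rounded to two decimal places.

Overnight: 23:19 → midnight = 0 h 41 min; midnight → 03:15 = 3 h 15 min; span 3 h 56 min

3.93 hours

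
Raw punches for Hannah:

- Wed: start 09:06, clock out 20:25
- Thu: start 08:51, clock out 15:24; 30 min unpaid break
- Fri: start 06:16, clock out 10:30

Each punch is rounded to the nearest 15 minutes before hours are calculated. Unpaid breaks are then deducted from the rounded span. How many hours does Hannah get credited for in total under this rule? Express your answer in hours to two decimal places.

22.00 hours

Wed: in 09:06→09:00, out 20:25→20:30; 11 h 30 min
Thu: in 08:51→08:45, out 15:24→15:30; 6 h 45 min − 30 min = 6 h 15 min
Fri: in 06:16→06:15, out 10:30→10:30; 4 h 15 min
Total credited: 22 h 0 min.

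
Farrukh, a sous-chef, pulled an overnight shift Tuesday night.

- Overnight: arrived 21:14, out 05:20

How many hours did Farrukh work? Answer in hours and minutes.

8 h 6 min

Overnight: 21:14 → midnight = 2 h 46 min; midnight → 05:20 = 5 h 20 min; span 8 h 6 min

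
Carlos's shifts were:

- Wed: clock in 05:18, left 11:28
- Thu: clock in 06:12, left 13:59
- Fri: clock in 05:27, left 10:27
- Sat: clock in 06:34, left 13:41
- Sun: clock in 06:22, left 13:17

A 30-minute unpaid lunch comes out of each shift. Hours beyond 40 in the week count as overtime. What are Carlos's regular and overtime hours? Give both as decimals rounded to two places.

Regular 30.48 hours, overtime 0.00 hours

Wed: 05:18–11:28 = 6 h 10 min; less 30 min break → 5 h 40 min
Thu: 06:12–13:59 = 7 h 47 min; less 30 min break → 7 h 17 min
Fri: 05:27–10:27 = 5 h 0 min; less 30 min break → 4 h 30 min
Sat: 06:34–13:41 = 7 h 7 min; less 30 min break → 6 h 37 min
Sun: 06:22–13:17 = 6 h 55 min; less 30 min break → 6 h 25 min
Total worked: 30 h 29 min = 30.48 h.
Threshold 40 h → overtime 0 h 0 min, regular 30 h 29 min.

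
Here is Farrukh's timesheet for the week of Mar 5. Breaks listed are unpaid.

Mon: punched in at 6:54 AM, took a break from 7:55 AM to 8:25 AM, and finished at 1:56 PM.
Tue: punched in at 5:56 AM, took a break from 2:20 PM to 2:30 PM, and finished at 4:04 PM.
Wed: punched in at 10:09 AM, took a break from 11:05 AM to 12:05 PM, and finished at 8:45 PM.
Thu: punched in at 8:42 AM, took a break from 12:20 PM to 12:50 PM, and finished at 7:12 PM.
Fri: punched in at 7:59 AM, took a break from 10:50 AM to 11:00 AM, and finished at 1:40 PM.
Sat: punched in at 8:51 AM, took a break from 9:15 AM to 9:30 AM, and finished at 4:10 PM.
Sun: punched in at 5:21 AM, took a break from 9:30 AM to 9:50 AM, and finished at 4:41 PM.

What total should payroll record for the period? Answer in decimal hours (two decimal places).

Mon: 6:54 AM–1:56 PM = 7 h 2 min; less 30 min break → 6 h 32 min
Tue: 5:56 AM–4:04 PM = 10 h 8 min; less 10 min break → 9 h 58 min
Wed: 10:09 AM–8:45 PM = 10 h 36 min; less 60 min break → 9 h 36 min
Thu: 8:42 AM–7:12 PM = 10 h 30 min; less 30 min break → 10 h 0 min
Fri: 7:59 AM–1:40 PM = 5 h 41 min; less 10 min break → 5 h 31 min
Sat: 8:51 AM–4:10 PM = 7 h 19 min; less 15 min break → 7 h 4 min
Sun: 5:21 AM–4:41 PM = 11 h 20 min; less 20 min break → 11 h 0 min
Total: 6 h 32 min + 9 h 58 min + 9 h 36 min + 10 h 0 min + 5 h 31 min + 7 h 4 min + 11 h 0 min = 59 h 41 min.

59.68 hours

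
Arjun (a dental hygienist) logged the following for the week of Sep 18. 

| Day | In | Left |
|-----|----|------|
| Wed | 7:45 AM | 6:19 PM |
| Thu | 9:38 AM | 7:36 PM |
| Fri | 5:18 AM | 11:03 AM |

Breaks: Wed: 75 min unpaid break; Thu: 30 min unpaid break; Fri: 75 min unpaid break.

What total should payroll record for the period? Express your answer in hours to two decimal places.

23.28 hours

Wed: 7:45 AM–6:19 PM = 10 h 34 min; less 75 min break → 9 h 19 min
Thu: 9:38 AM–7:36 PM = 9 h 58 min; less 30 min break → 9 h 28 min
Fri: 5:18 AM–11:03 AM = 5 h 45 min; less 75 min break → 4 h 30 min
Total: 9 h 19 min + 9 h 28 min + 4 h 30 min = 23 h 17 min.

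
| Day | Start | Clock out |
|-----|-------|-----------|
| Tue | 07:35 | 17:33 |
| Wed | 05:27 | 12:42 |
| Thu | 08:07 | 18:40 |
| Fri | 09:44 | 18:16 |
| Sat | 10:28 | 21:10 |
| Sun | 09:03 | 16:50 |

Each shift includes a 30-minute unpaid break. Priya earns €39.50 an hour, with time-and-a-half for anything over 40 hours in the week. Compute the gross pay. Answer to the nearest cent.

Tue: 07:35–17:33 = 9 h 58 min; less 30 min break → 9 h 28 min
Wed: 05:27–12:42 = 7 h 15 min; less 30 min break → 6 h 45 min
Thu: 08:07–18:40 = 10 h 33 min; less 30 min break → 10 h 3 min
Fri: 09:44–18:16 = 8 h 32 min; less 30 min break → 8 h 2 min
Sat: 10:28–21:10 = 10 h 42 min; less 30 min break → 10 h 12 min
Sun: 09:03–16:50 = 7 h 47 min; less 30 min break → 7 h 17 min
Total worked: 51 h 47 min = 3107 min.
Regular 40 h 0 min = 2400 min at €39.50/h; overtime 11 h 47 min = 707 min at €59.25/h.
Pay = (2400 × €39.50 + 707 × €59.25) ÷ 60 = €2278.16.

€2278.16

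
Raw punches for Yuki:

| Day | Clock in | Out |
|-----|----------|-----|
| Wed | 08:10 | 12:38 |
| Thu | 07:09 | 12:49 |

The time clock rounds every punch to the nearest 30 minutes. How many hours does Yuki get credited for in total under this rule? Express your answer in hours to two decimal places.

Wed: in 08:10→08:00, out 12:38→12:30; 4 h 30 min
Thu: in 07:09→07:00, out 12:49→13:00; 6 h 0 min
Total credited: 10 h 30 min.

10.50 hours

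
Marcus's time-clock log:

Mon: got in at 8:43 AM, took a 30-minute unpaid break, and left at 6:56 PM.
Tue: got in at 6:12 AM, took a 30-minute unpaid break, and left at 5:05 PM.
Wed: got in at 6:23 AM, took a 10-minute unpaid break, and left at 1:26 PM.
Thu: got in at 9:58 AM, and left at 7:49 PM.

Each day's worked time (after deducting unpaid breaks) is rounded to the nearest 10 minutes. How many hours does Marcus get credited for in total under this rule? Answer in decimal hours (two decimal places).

Mon: 8:43 AM–6:56 PM = 10 h 13 min − 30 min = 9 h 43 min → rounds to 9 h 40 min
Tue: 6:12 AM–5:05 PM = 10 h 53 min − 30 min = 10 h 23 min → rounds to 10 h 20 min
Wed: 6:23 AM–1:26 PM = 7 h 3 min − 10 min = 6 h 53 min → rounds to 6 h 50 min
Thu: 9:58 AM–7:49 PM = 9 h 51 min → rounds to 9 h 50 min
Total credited: 36 h 40 min.

36.67 hours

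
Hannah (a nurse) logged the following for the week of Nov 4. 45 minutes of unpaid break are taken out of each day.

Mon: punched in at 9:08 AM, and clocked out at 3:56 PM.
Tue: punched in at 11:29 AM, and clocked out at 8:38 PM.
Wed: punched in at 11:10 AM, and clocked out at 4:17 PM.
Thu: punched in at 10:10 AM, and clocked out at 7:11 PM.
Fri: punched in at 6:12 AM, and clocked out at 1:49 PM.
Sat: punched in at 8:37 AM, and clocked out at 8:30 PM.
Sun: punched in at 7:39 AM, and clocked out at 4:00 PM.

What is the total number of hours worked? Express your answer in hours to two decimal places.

Mon: 9:08 AM–3:56 PM = 6 h 48 min; less 45 min break → 6 h 3 min
Tue: 11:29 AM–8:38 PM = 9 h 9 min; less 45 min break → 8 h 24 min
Wed: 11:10 AM–4:17 PM = 5 h 7 min; less 45 min break → 4 h 22 min
Thu: 10:10 AM–7:11 PM = 9 h 1 min; less 45 min break → 8 h 16 min
Fri: 6:12 AM–1:49 PM = 7 h 37 min; less 45 min break → 6 h 52 min
Sat: 8:37 AM–8:30 PM = 11 h 53 min; less 45 min break → 11 h 8 min
Sun: 7:39 AM–4:00 PM = 8 h 21 min; less 45 min break → 7 h 36 min
Total: 6 h 3 min + 8 h 24 min + 4 h 22 min + 8 h 16 min + 6 h 52 min + 11 h 8 min + 7 h 36 min = 52 h 41 min.

52.68 hours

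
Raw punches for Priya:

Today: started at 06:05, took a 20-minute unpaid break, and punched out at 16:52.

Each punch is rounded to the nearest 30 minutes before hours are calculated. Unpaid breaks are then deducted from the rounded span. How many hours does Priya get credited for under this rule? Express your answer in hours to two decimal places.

10.67 hours

Today: in 06:05→06:00, out 16:52→17:00; 11 h 0 min − 20 min = 10 h 40 min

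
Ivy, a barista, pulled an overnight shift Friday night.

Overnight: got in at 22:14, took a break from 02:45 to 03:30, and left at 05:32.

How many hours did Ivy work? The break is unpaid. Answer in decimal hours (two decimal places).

Overnight: 22:14 → midnight = 1 h 46 min; midnight → 05:32 = 5 h 32 min; span 7 h 18 min; less 45 min break → 6 h 33 min

6.55 hours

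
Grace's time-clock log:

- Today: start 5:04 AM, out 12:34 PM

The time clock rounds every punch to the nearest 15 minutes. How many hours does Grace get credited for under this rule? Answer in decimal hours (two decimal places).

7.50 hours

Today: in 5:04 AM→5:00 AM, out 12:34 PM→12:30 PM; 7 h 30 min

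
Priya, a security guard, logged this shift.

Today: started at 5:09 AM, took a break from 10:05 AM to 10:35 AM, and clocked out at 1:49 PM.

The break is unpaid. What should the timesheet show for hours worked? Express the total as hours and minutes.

Today: 5:09 AM–1:49 PM = 8 h 40 min; less 30 min break → 8 h 10 min

8 h 10 min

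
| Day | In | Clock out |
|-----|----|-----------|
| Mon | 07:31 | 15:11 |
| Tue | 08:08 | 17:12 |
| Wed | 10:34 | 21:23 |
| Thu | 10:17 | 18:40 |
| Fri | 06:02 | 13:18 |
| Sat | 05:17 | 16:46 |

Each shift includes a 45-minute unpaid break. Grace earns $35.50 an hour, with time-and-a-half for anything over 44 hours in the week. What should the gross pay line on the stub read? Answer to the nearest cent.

$1891.26

Mon: 07:31–15:11 = 7 h 40 min; less 45 min break → 6 h 55 min
Tue: 08:08–17:12 = 9 h 4 min; less 45 min break → 8 h 19 min
Wed: 10:34–21:23 = 10 h 49 min; less 45 min break → 10 h 4 min
Thu: 10:17–18:40 = 8 h 23 min; less 45 min break → 7 h 38 min
Fri: 06:02–13:18 = 7 h 16 min; less 45 min break → 6 h 31 min
Sat: 05:17–16:46 = 11 h 29 min; less 45 min break → 10 h 44 min
Total worked: 50 h 11 min = 3011 min.
Regular 44 h 0 min = 2640 min at $35.50/h; overtime 6 h 11 min = 371 min at $53.25/h.
Pay = (2640 × $35.50 + 371 × $53.25) ÷ 60 = $1891.26.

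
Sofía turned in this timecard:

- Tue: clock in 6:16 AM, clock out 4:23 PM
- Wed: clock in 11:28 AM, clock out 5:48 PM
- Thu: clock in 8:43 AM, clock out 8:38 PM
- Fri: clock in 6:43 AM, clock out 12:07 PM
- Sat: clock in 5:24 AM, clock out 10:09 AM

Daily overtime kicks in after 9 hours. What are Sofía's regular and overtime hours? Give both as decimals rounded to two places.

Regular 34.48 hours, overtime 4.03 hours

Tue: 6:16 AM–4:23 PM = 10 h 7 min
Wed: 11:28 AM–5:48 PM = 6 h 20 min
Thu: 8:43 AM–8:38 PM = 11 h 55 min
Fri: 6:43 AM–12:07 PM = 5 h 24 min
Sat: 5:24 AM–10:09 AM = 4 h 45 min
Tue reg 9 h 0 min / OT 1 h 7 min; Wed reg 6 h 20 min / OT 0 h 0 min; Thu reg 9 h 0 min / OT 2 h 55 min; Fri reg 5 h 24 min / OT 0 h 0 min; Sat reg 4 h 45 min / OT 0 h 0 min.
Totals: regular 34 h 29 min, overtime 4 h 2 min.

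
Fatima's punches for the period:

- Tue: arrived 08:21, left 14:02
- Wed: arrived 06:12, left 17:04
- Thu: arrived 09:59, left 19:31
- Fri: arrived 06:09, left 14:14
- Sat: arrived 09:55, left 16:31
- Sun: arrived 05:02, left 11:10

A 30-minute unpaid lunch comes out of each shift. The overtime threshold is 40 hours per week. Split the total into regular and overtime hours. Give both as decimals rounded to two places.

Regular 40.00 hours, overtime 3.90 hours

Tue: 08:21–14:02 = 5 h 41 min; less 30 min break → 5 h 11 min
Wed: 06:12–17:04 = 10 h 52 min; less 30 min break → 10 h 22 min
Thu: 09:59–19:31 = 9 h 32 min; less 30 min break → 9 h 2 min
Fri: 06:09–14:14 = 8 h 5 min; less 30 min break → 7 h 35 min
Sat: 09:55–16:31 = 6 h 36 min; less 30 min break → 6 h 6 min
Sun: 05:02–11:10 = 6 h 8 min; less 30 min break → 5 h 38 min
Total worked: 43 h 54 min = 43.90 h.
Threshold 40 h → overtime 3 h 54 min, regular 40 h 0 min.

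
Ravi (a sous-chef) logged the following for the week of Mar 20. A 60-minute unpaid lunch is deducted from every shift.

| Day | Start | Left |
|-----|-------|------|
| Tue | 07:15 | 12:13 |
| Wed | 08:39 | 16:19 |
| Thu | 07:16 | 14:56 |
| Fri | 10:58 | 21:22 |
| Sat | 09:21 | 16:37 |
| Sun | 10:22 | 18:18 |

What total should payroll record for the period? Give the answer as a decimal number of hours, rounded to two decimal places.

39.90 hours

Tue: 07:15–12:13 = 4 h 58 min; less 60 min break → 3 h 58 min
Wed: 08:39–16:19 = 7 h 40 min; less 60 min break → 6 h 40 min
Thu: 07:16–14:56 = 7 h 40 min; less 60 min break → 6 h 40 min
Fri: 10:58–21:22 = 10 h 24 min; less 60 min break → 9 h 24 min
Sat: 09:21–16:37 = 7 h 16 min; less 60 min break → 6 h 16 min
Sun: 10:22–18:18 = 7 h 56 min; less 60 min break → 6 h 56 min
Total: 3 h 58 min + 6 h 40 min + 6 h 40 min + 9 h 24 min + 6 h 16 min + 6 h 56 min = 39 h 54 min.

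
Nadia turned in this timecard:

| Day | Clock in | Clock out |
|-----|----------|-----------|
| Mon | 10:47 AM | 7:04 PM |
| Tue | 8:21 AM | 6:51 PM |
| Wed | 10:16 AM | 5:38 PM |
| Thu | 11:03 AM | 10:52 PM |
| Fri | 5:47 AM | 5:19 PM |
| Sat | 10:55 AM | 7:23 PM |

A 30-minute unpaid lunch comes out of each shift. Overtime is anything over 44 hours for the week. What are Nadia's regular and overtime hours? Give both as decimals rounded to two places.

Mon: 10:47 AM–7:04 PM = 8 h 17 min; less 30 min break → 7 h 47 min
Tue: 8:21 AM–6:51 PM = 10 h 30 min; less 30 min break → 10 h 0 min
Wed: 10:16 AM–5:38 PM = 7 h 22 min; less 30 min break → 6 h 52 min
Thu: 11:03 AM–10:52 PM = 11 h 49 min; less 30 min break → 11 h 19 min
Fri: 5:47 AM–5:19 PM = 11 h 32 min; less 30 min break → 11 h 2 min
Sat: 10:55 AM–7:23 PM = 8 h 28 min; less 30 min break → 7 h 58 min
Total worked: 54 h 58 min = 54.97 h.
Threshold 44 h → overtime 10 h 58 min, regular 44 h 0 min.

Regular 44.00 hours, overtime 10.97 hours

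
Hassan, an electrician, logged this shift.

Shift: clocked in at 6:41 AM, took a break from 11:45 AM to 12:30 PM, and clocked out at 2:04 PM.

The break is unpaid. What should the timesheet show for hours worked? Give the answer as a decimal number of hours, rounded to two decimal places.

Shift: 6:41 AM–2:04 PM = 7 h 23 min; less 45 min break → 6 h 38 min

6.63 hours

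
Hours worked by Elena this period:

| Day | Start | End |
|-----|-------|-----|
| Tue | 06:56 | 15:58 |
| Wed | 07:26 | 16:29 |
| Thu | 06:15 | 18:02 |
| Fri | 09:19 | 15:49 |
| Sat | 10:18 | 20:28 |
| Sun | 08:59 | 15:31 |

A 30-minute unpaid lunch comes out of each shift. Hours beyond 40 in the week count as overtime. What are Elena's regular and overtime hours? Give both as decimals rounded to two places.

Tue: 06:56–15:58 = 9 h 2 min; less 30 min break → 8 h 32 min
Wed: 07:26–16:29 = 9 h 3 min; less 30 min break → 8 h 33 min
Thu: 06:15–18:02 = 11 h 47 min; less 30 min break → 11 h 17 min
Fri: 09:19–15:49 = 6 h 30 min; less 30 min break → 6 h 0 min
Sat: 10:18–20:28 = 10 h 10 min; less 30 min break → 9 h 40 min
Sun: 08:59–15:31 = 6 h 32 min; less 30 min break → 6 h 2 min
Total worked: 50 h 4 min = 50.07 h.
Threshold 40 h → overtime 10 h 4 min, regular 40 h 0 min.

Regular 40.00 hours, overtime 10.07 hours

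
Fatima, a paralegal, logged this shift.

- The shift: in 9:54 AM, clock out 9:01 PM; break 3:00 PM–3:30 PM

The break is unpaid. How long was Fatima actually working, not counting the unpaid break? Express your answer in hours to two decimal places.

10.62 hours

The shift: 9:54 AM–9:01 PM = 11 h 7 min; less 30 min break → 10 h 37 min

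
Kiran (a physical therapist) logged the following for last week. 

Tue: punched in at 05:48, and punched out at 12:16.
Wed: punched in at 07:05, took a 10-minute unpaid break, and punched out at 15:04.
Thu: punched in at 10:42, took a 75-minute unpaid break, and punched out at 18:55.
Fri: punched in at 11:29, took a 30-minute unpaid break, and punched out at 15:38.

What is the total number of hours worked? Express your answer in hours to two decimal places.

Tue: 05:48–12:16 = 6 h 28 min
Wed: 07:05–15:04 = 7 h 59 min; less 10 min break → 7 h 49 min
Thu: 10:42–18:55 = 8 h 13 min; less 75 min break → 6 h 58 min
Fri: 11:29–15:38 = 4 h 9 min; less 30 min break → 3 h 39 min
Total: 6 h 28 min + 7 h 49 min + 6 h 58 min + 3 h 39 min = 24 h 54 min.

24.90 hours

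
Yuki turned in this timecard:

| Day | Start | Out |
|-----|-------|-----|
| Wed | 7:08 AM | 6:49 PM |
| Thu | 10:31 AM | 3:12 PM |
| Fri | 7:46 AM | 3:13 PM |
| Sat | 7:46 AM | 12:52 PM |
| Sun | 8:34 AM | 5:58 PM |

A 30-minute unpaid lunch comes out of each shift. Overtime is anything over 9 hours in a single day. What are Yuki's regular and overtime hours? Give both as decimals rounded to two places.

Regular 33.63 hours, overtime 2.18 hours

Wed: 7:08 AM–6:49 PM = 11 h 41 min; less 30 min break → 11 h 11 min
Thu: 10:31 AM–3:12 PM = 4 h 41 min; less 30 min break → 4 h 11 min
Fri: 7:46 AM–3:13 PM = 7 h 27 min; less 30 min break → 6 h 57 min
Sat: 7:46 AM–12:52 PM = 5 h 6 min; less 30 min break → 4 h 36 min
Sun: 8:34 AM–5:58 PM = 9 h 24 min; less 30 min break → 8 h 54 min
Wed reg 9 h 0 min / OT 2 h 11 min; Thu reg 4 h 11 min / OT 0 h 0 min; Fri reg 6 h 57 min / OT 0 h 0 min; Sat reg 4 h 36 min / OT 0 h 0 min; Sun reg 8 h 54 min / OT 0 h 0 min.
Totals: regular 33 h 38 min, overtime 2 h 11 min.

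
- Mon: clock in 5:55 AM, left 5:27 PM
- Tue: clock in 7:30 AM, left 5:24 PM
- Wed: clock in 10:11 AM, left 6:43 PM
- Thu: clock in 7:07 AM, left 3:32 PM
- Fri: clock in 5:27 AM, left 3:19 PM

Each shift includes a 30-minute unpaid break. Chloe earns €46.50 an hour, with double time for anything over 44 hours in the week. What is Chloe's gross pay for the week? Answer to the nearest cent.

Mon: 5:55 AM–5:27 PM = 11 h 32 min; less 30 min break → 11 h 2 min
Tue: 7:30 AM–5:24 PM = 9 h 54 min; less 30 min break → 9 h 24 min
Wed: 10:11 AM–6:43 PM = 8 h 32 min; less 30 min break → 8 h 2 min
Thu: 7:07 AM–3:32 PM = 8 h 25 min; less 30 min break → 7 h 55 min
Fri: 5:27 AM–3:19 PM = 9 h 52 min; less 30 min break → 9 h 22 min
Total worked: 45 h 45 min = 2745 min.
Regular 44 h 0 min = 2640 min at €46.50/h; overtime 1 h 45 min = 105 min at €93.00/h.
Pay = (2640 × €46.50 + 105 × €93.00) ÷ 60 = €2208.75.

€2208.75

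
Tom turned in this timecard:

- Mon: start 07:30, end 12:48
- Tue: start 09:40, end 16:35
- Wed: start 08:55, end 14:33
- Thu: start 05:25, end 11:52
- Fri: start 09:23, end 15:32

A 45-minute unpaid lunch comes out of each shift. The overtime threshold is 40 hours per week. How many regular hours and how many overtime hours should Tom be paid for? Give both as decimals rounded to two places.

Mon: 07:30–12:48 = 5 h 18 min; less 45 min break → 4 h 33 min
Tue: 09:40–16:35 = 6 h 55 min; less 45 min break → 6 h 10 min
Wed: 08:55–14:33 = 5 h 38 min; less 45 min break → 4 h 53 min
Thu: 05:25–11:52 = 6 h 27 min; less 45 min break → 5 h 42 min
Fri: 09:23–15:32 = 6 h 9 min; less 45 min break → 5 h 24 min
Total worked: 26 h 42 min = 26.70 h.
Threshold 40 h → overtime 0 h 0 min, regular 26 h 42 min.

Regular 26.70 hours, overtime 0.00 hours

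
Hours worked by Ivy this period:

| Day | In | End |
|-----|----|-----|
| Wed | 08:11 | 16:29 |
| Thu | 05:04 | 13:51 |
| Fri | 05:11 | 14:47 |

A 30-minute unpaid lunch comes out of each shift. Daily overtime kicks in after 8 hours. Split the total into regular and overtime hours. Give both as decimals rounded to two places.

Wed: 08:11–16:29 = 8 h 18 min; less 30 min break → 7 h 48 min
Thu: 05:04–13:51 = 8 h 47 min; less 30 min break → 8 h 17 min
Fri: 05:11–14:47 = 9 h 36 min; less 30 min break → 9 h 6 min
Wed reg 7 h 48 min / OT 0 h 0 min; Thu reg 8 h 0 min / OT 0 h 17 min; Fri reg 8 h 0 min / OT 1 h 6 min.
Totals: regular 23 h 48 min, overtime 1 h 23 min.

Regular 23.80 hours, overtime 1.38 hours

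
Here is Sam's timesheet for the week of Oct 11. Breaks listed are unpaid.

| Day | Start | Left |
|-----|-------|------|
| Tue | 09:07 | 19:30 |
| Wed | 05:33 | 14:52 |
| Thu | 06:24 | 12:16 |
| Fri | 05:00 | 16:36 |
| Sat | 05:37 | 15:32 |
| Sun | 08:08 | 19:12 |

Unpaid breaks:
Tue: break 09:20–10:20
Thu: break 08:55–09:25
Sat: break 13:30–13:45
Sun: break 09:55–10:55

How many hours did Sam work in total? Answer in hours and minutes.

55 h 24 min

Tue: 09:07–19:30 = 10 h 23 min; less 60 min break → 9 h 23 min
Wed: 05:33–14:52 = 9 h 19 min
Thu: 06:24–12:16 = 5 h 52 min; less 30 min break → 5 h 22 min
Fri: 05:00–16:36 = 11 h 36 min
Sat: 05:37–15:32 = 9 h 55 min; less 15 min break → 9 h 40 min
Sun: 08:08–19:12 = 11 h 4 min; less 60 min break → 10 h 4 min
Total: 9 h 23 min + 9 h 19 min + 5 h 22 min + 11 h 36 min + 9 h 40 min + 10 h 4 min = 55 h 24 min.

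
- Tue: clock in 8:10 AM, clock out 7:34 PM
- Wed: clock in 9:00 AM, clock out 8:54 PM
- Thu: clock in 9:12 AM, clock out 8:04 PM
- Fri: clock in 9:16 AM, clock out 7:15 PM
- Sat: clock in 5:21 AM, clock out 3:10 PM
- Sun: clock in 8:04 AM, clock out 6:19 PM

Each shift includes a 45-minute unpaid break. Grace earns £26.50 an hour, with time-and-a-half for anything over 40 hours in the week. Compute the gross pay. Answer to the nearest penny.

Tue: 8:10 AM–7:34 PM = 11 h 24 min; less 45 min break → 10 h 39 min
Wed: 9:00 AM–8:54 PM = 11 h 54 min; less 45 min break → 11 h 9 min
Thu: 9:12 AM–8:04 PM = 10 h 52 min; less 45 min break → 10 h 7 min
Fri: 9:16 AM–7:15 PM = 9 h 59 min; less 45 min break → 9 h 14 min
Sat: 5:21 AM–3:10 PM = 9 h 49 min; less 45 min break → 9 h 4 min
Sun: 8:04 AM–6:19 PM = 10 h 15 min; less 45 min break → 9 h 30 min
Total worked: 59 h 43 min = 3583 min.
Regular 40 h 0 min = 2400 min at £26.50/h; overtime 19 h 43 min = 1183 min at £39.75/h.
Pay = (2400 × £26.50 + 1183 × £39.75) ÷ 60 = £1843.74.

£1843.74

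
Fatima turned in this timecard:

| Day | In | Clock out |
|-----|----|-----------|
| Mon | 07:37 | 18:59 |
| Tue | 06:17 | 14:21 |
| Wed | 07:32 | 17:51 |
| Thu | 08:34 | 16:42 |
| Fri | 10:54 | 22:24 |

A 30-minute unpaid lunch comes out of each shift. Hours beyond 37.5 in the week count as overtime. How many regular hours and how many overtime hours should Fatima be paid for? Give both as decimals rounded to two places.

Mon: 07:37–18:59 = 11 h 22 min; less 30 min break → 10 h 52 min
Tue: 06:17–14:21 = 8 h 4 min; less 30 min break → 7 h 34 min
Wed: 07:32–17:51 = 10 h 19 min; less 30 min break → 9 h 49 min
Thu: 08:34–16:42 = 8 h 8 min; less 30 min break → 7 h 38 min
Fri: 10:54–22:24 = 11 h 30 min; less 30 min break → 11 h 0 min
Total worked: 46 h 53 min = 46.88 h.
Threshold 37.5 h → overtime 9 h 23 min, regular 37 h 30 min.

Regular 37.50 hours, overtime 9.38 hours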